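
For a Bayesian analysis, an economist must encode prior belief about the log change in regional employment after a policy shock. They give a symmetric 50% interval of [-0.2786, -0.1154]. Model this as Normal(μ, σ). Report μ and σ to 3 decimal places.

μ = -0.197, σ = 0.121

A symmetric 50% interval runs μ ± z·σ with z = 0.6745.
Half-width = 0.0816, so σ = 0.0816/0.6745 = 0.121.
μ is the interval midpoint, -0.197.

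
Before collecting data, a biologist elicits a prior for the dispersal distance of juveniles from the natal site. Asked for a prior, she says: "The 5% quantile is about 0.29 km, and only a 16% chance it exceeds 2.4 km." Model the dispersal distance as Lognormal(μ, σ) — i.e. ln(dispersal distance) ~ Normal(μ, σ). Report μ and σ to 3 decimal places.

μ ≈ 0.079, σ ≈ 0.801

If T ~ Lognormal(μ,σ) then ln T ~ Normal(μ,σ), so the p-quantile of ln T is μ + z_p·σ.
ln(0.29) = -1.238 and ln(2.4) = 0.8755; z_{0.05} = -1.645, z_{0.84} = 0.9945.
σ = (0.8755 − -1.238)/(0.9945 − (-1.645)) = 0.801.
μ = -1.238 − (-1.645)·0.801 = 0.079.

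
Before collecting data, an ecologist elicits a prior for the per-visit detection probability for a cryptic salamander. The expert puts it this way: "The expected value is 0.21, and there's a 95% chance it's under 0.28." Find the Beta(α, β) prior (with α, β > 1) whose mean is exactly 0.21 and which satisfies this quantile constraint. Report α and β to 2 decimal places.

α ≈ 20.92, β ≈ 78.70

With mean 0.21 fixed, write α = 0.21s, β = 0.79s where s = α+β.
Need P(θ < 0.28) = 0.95 under Beta(0.21s, 0.79s). Normal approximation: (q−m)/√(m(1−m)/s) ≈ z_{0.95} = 1.64, so s ≈ 0.21·0.79·(1.64)²/(0.28−0.21)² = 91.6.
At s = 91.6: P(θ<0.28) ≈ 0.943. Adjusting to match 0.95 gives s ≈ 99.61.
So α = 0.21·99.61 ≈ 20.92, β = 0.79·99.61 ≈ 78.70.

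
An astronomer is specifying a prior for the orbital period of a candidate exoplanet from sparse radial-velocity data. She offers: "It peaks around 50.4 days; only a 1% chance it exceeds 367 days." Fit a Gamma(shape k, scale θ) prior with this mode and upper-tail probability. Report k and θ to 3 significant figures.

Gamma(k,θ) with k>1 has mode (k−1)θ, so θ = 50.4/(k−1).
Need P(X < 367) = 0.99 with θ tied to k this way. Start at k = 2, θ = 50.4: P(X<367) ≈ 0.994.
Too high — lower k to spread out. Iterating converges to k ≈ 1.88.
Then θ = 50.4/(1.88−1) ≈ 57.2.

k ≈ 1.88, θ ≈ 57.2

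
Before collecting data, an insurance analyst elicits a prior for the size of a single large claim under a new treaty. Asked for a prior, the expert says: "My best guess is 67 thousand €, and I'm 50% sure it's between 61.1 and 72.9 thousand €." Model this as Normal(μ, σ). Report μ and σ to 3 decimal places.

μ = 67.000, σ = 8.747

A symmetric 50% interval runs μ ± z·σ with z = 0.6745.
Half-width = 5.9, so σ = 5.9/0.6745 = 8.747.
μ is the stated best guess, 67.000.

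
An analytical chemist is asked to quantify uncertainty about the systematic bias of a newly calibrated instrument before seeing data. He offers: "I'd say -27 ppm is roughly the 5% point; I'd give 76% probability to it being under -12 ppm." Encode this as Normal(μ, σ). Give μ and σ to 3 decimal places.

The p-quantile of Normal(μ,σ) is μ + z_p·σ, with z_{0.05} = -1.645 and z_{0.76} = 0.7063.
Eliminate σ: μ = (z₂·x₁ − z₁·x₂)/(z₂ − z₁) = (0.7063·-27 − (-1.645)·-12)/2.351 = -16.506.
Then σ = (x₂ − x₁)/(z₂ − z₁) = (-12 − -27)/2.351 = 6.380.

μ = -16.506, σ = 6.380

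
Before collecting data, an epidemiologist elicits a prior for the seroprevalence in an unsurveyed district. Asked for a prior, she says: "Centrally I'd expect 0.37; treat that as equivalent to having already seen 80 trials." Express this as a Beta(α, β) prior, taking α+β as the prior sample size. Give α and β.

α = 29.6, β = 50.4

Under the effective-sample-size interpretation, Beta(α, β) has prior mean α/(α+β) and prior sample size α+β.
So α+β = 80 and α/(α+β) = 0.37, giving α = 0.37·80 = 29.6 and β = 80 − 29.6 = 50.4.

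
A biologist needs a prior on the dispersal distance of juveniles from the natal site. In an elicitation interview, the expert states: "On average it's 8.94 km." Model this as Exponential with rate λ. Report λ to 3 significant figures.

Exponential mean = 1/λ, so λ = 1/8.94 = 0.112.

λ ≈ 0.112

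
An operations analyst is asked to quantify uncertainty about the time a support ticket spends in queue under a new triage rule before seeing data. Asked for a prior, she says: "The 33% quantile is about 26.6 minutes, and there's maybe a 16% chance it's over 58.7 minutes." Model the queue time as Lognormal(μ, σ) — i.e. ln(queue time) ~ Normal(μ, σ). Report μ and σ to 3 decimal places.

μ ≈ 3.524, σ ≈ 0.552

If T ~ Lognormal(μ,σ) then ln T ~ Normal(μ,σ), so the p-quantile of ln T is μ + z_p·σ.
ln(26.6) = 3.281 and ln(58.7) = 4.072; z_{0.33} = -0.4399, z_{0.84} = 0.9945.
σ = (4.072 − 3.281)/(0.9945 − (-0.4399)) = 0.552.
μ = 3.281 − (-0.4399)·0.552 = 3.524.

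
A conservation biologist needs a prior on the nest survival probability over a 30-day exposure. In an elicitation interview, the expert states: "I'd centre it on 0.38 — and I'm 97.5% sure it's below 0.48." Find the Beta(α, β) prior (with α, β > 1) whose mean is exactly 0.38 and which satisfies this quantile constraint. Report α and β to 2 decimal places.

α ≈ 35.56, β ≈ 58.02

With mean 0.38 fixed, write α = 0.38s, β = 0.62s where s = α+β.
Need P(θ < 0.48) = 0.975 under Beta(0.38s, 0.62s). Normal approximation: (q−m)/√(m(1−m)/s) ≈ z_{0.975} = 1.96, so s ≈ 0.38·0.62·(1.96)²/(0.48−0.38)² = 90.5.
At s = 90.5: P(θ<0.48) ≈ 0.973. Adjusting to match 0.975 gives s ≈ 93.59.
So α = 0.38·93.59 ≈ 35.56, β = 0.62·93.59 ≈ 58.02.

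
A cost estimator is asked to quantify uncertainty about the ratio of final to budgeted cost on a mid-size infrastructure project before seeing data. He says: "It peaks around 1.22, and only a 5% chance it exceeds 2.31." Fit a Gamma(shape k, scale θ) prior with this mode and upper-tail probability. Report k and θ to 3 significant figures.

k ≈ 7.82, θ ≈ 0.179

Gamma(k,θ) with k>1 has mode (k−1)θ, so θ = 1.22/(k−1).
Need P(X < 2.31) = 0.95 with θ tied to k this way. Start at k = 2, θ = 1.22: P(X<2.31) ≈ 0.564.
Too low — raise k to concentrate. Iterating converges to k ≈ 7.82.
Then θ = 1.22/(7.82−1) ≈ 0.179.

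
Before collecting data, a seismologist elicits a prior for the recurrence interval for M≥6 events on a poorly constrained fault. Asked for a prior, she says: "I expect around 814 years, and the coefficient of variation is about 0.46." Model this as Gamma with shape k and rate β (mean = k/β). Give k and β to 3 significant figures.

For Gamma(k, rate β): mean = k/β, variance = k/β², so CV = 1/√k.
CV = 0.46, hence k = 1/CV² = 4.73.
Then β = k/mean = 4.73/814 = 0.00581.

k ≈ 4.73, β ≈ 0.00581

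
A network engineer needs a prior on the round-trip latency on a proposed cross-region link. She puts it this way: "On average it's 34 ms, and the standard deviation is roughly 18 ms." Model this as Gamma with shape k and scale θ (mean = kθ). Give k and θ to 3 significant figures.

k ≈ 3.57, θ ≈ 9.53

For Gamma(k, scale θ): mean = kθ, variance = kθ², so CV = 1/√k.
CV = SD/mean = 18/34 = 0.5294, hence k = 1/CV² = 3.57.
Then θ = mean/k = 34/3.57 = 9.53.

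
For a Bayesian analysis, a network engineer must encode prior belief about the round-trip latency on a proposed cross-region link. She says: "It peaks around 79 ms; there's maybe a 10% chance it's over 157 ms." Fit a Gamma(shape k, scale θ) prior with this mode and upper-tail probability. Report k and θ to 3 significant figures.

k ≈ 5.06, θ ≈ 19.4

Gamma(k,θ) with k>1 has mode (k−1)θ, so θ = 79/(k−1).
Need P(X < 157) = 0.9 with θ tied to k this way. Start at k = 2, θ = 79: P(X<157) ≈ 0.591.
Too low — raise k to concentrate. Iterating converges to k ≈ 5.06.
Then θ = 79/(5.06−1) ≈ 19.4.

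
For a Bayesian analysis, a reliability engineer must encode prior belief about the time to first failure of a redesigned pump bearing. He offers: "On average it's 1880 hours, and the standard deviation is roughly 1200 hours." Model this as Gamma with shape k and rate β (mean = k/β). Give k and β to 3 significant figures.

For Gamma(k, rate β): mean = k/β, variance = k/β², so CV = 1/√k.
CV = SD/mean = 1200/1880 = 0.6383, hence k = 1/CV² = 2.45.
Then β = k/mean = 2.45/1880 = 0.00131.

k ≈ 2.45, β ≈ 0.00131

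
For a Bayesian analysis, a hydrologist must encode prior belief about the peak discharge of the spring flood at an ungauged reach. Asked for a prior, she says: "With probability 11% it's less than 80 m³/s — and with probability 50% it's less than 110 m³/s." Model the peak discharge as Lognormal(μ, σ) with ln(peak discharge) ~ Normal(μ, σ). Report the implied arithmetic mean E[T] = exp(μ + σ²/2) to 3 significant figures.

E[T] ≈ 114 m³/s

If T ~ Lognormal(μ,σ) then ln T ~ Normal(μ,σ), so the p-quantile of ln T is μ + z_p·σ.
ln(80) = 4.382 and ln(110) = 4.7; z_{0.11} = -1.227, z_{0.5} = 0.
σ = (4.7 − 4.382)/(0 − (-1.227)) = 0.260.
μ = 4.382 − (-1.227)·0.260 = 4.700.
E[T] = exp(μ + σ²/2) = exp(4.700 + 0.0337) = 114 m³/s.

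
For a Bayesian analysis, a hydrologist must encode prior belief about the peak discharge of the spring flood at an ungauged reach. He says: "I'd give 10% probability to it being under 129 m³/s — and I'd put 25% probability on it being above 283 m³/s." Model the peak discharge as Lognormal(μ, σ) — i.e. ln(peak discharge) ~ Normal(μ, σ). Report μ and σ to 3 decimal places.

μ ≈ 5.375, σ ≈ 0.402

If T ~ Lognormal(μ,σ) then ln T ~ Normal(μ,σ), so the p-quantile of ln T is μ + z_p·σ.
ln(129) = 4.86 and ln(283) = 5.645; z_{0.1} = -1.282, z_{0.75} = 0.6745.
σ = (5.645 − 4.86)/(0.6745 − (-1.282)) = 0.402.
μ = 4.86 − (-1.282)·0.402 = 5.375.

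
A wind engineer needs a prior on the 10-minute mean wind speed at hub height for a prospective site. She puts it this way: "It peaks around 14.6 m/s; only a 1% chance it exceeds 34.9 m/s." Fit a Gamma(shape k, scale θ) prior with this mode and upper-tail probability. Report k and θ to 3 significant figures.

k ≈ 7.24, θ ≈ 2.34

Gamma(k,θ) with k>1 has mode (k−1)θ, so θ = 14.6/(k−1).
Need P(X < 34.9) = 0.99 with θ tied to k this way. Start at k = 2, θ = 14.6: P(X<34.9) ≈ 0.689.
Too low — raise k to concentrate. Iterating converges to k ≈ 7.24.
Then θ = 14.6/(7.24−1) ≈ 2.34.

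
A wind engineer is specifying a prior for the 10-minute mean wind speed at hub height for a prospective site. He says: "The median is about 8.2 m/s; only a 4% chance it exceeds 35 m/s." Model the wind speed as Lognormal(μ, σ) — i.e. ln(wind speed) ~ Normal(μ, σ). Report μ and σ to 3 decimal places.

μ ≈ 2.104, σ ≈ 0.829

If T ~ Lognormal(μ,σ) then ln T ~ Normal(μ,σ), so the p-quantile of ln T is μ + z_p·σ.
ln(8.2) = 2.104 and ln(35) = 3.555; z_{0.5} = 0, z_{0.96} = 1.751.
σ = (3.555 − 2.104)/(1.751 − (0)) = 0.829.
μ = 2.104 − (0)·0.829 = 2.104.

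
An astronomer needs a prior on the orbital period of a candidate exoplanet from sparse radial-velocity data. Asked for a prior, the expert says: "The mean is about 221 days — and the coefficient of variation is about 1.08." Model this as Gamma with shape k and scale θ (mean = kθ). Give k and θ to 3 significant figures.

For Gamma(k, scale θ): mean = kθ, variance = kθ², so CV = 1/√k.
CV = 1.08, hence k = 1/CV² = 0.857.
Then θ = mean/k = 221/0.857 = 258.

k ≈ 0.857, θ ≈ 258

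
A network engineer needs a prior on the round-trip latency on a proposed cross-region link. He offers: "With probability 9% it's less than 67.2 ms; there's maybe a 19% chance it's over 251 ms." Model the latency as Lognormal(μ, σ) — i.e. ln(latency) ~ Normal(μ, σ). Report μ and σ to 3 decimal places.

μ ≈ 5.004, σ ≈ 0.594

If T ~ Lognormal(μ,σ) then ln T ~ Normal(μ,σ), so the p-quantile of ln T is μ + z_p·σ.
ln(67.2) = 4.208 and ln(251) = 5.525; z_{0.09} = -1.341, z_{0.81} = 0.8779.
σ = (5.525 − 4.208)/(0.8779 − (-1.341)) = 0.594.
μ = 4.208 − (-1.341)·0.594 = 5.004.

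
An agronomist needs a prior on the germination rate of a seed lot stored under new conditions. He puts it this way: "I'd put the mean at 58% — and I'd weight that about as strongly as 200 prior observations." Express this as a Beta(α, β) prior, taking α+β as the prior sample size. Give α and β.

α = 116, β = 84

Under the effective-sample-size interpretation, Beta(α, β) has prior mean α/(α+β) and prior sample size α+β.
So α+β = 200 and α/(α+β) = 0.58, giving α = 0.58·200 = 116 and β = 200 − 116 = 84.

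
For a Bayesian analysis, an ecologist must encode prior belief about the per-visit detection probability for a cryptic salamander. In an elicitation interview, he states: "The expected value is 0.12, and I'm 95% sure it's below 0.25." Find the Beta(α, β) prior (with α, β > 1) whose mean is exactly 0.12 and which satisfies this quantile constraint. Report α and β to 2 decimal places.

With mean 0.12 fixed, write α = 0.12s, β = 0.88s where s = α+β.
Need P(θ < 0.25) = 0.95 under Beta(0.12s, 0.88s). Normal approximation: (q−m)/√(m(1−m)/s) ≈ z_{0.95} = 1.64, so s ≈ 0.12·0.88·(1.64)²/(0.25−0.12)² = 16.9.
At s = 16.9: P(θ<0.25) ≈ 0.932. Adjusting to match 0.95 gives s ≈ 21.47.
So α = 0.12·21.47 ≈ 2.58, β = 0.88·21.47 ≈ 18.89.

α ≈ 2.58, β ≈ 18.89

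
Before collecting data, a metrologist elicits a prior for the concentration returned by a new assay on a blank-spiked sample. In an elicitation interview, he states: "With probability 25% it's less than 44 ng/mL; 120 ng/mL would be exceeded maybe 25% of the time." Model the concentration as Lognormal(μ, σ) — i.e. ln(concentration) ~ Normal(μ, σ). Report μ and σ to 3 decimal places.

μ ≈ 4.286, σ ≈ 0.744

If T ~ Lognormal(μ,σ) then ln T ~ Normal(μ,σ), so the p-quantile of ln T is μ + z_p·σ.
ln(44) = 3.784 and ln(120) = 4.787; z_{0.25} = -0.6745, z_{0.75} = 0.6745.
σ = (4.787 − 3.784)/(0.6745 − (-0.6745)) = 0.744.
μ = 3.784 − (-0.6745)·0.744 = 4.286.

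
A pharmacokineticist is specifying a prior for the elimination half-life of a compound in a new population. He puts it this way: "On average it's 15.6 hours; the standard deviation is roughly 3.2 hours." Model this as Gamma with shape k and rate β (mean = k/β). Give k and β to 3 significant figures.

k ≈ 23.8, β ≈ 1.52

For Gamma(k, rate β): mean = k/β, variance = k/β², so CV = 1/√k.
CV = SD/mean = 3.2/15.6 = 0.2051, hence k = 1/CV² = 23.8.
Then β = k/mean = 23.8/15.6 = 1.52.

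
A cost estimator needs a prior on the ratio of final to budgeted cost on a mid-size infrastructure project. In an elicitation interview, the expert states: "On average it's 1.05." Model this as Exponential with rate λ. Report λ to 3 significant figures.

Exponential mean = 1/λ, so λ = 1/1.05 = 0.952.

λ ≈ 0.952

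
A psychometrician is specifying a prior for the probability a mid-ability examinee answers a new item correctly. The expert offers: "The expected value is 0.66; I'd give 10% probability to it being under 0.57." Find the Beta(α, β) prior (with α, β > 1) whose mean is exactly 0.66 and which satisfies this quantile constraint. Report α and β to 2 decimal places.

α ≈ 30.76, β ≈ 15.85

With mean 0.66 fixed, write α = 0.66s, β = 0.34s where s = α+β.
Need P(θ < 0.57) = 0.1 under Beta(0.66s, 0.34s). Normal approximation: (q−m)/√(m(1−m)/s) ≈ z_{0.1} = -1.28, so s ≈ 0.66·0.34·(-1.28)²/(0.57−0.66)² = 45.5.
At s = 45.5: P(θ<0.57) ≈ 0.103. Adjusting to match 0.1 gives s ≈ 46.60.
So α = 0.66·46.60 ≈ 30.76, β = 0.34·46.60 ≈ 15.85.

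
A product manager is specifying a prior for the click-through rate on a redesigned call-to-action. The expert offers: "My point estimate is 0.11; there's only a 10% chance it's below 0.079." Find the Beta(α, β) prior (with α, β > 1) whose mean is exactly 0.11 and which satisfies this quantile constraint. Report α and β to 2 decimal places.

α ≈ 16.93, β ≈ 136.97

With mean 0.11 fixed, write α = 0.11s, β = 0.89s where s = α+β.
Need P(θ < 0.079) = 0.1 under Beta(0.11s, 0.89s). Normal approximation: (q−m)/√(m(1−m)/s) ≈ z_{0.1} = -1.28, so s ≈ 0.11·0.89·(-1.28)²/(0.079−0.11)² = 167.3.
At s = 167.3: P(θ<0.079) ≈ 0.090. Adjusting to match 0.1 gives s ≈ 153.90.
So α = 0.11·153.90 ≈ 16.93, β = 0.89·153.90 ≈ 136.97.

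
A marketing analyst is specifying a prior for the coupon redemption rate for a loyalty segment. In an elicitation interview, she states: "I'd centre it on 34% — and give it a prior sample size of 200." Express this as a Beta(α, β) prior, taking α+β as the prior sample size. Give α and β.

Under the effective-sample-size interpretation, Beta(α, β) has prior mean α/(α+β) and prior sample size α+β.
So α+β = 200 and α/(α+β) = 0.34, giving α = 0.34·200 = 68 and β = 200 − 68 = 132.

α = 68, β = 132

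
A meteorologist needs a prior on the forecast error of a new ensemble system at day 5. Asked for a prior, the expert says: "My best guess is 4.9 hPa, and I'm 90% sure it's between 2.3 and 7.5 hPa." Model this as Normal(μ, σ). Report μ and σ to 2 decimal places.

μ = 4.90, σ = 1.58

A symmetric 90% interval runs μ ± z·σ with z = 1.645.
Half-width = 2.6, so σ = 2.6/1.645 = 1.58.
μ is the stated best guess, 4.90.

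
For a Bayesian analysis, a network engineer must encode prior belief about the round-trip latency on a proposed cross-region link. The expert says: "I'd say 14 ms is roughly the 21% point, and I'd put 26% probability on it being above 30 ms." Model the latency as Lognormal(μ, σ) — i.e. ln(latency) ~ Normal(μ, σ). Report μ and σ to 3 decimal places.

μ ≈ 3.063, σ ≈ 0.526

If T ~ Lognormal(μ,σ) then ln T ~ Normal(μ,σ), so the p-quantile of ln T is μ + z_p·σ.
ln(14) = 2.639 and ln(30) = 3.401; z_{0.21} = -0.8064, z_{0.74} = 0.6433.
σ = (3.401 − 2.639)/(0.6433 − (-0.8064)) = 0.526.
μ = 2.639 − (-0.8064)·0.526 = 3.063.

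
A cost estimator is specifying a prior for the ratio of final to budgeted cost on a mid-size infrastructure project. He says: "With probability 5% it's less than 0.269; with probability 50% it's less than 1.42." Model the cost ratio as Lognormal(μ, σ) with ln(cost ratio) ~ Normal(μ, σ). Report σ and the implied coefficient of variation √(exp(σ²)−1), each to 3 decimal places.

σ ≈ 1.011, CV ≈ 1.335

If T ~ Lognormal(μ,σ) then ln T ~ Normal(μ,σ), so the p-quantile of ln T is μ + z_p·σ.
ln(0.269) = -1.313 and ln(1.42) = 0.3507; z_{0.05} = -1.645, z_{0.5} = 0.
σ = (0.3507 − -1.313)/(0 − (-1.645)) = 1.011.
μ = -1.313 − (-1.645)·1.011 = 0.351.
CV = √(exp(σ²)−1) = √(exp(1.0230)−1) = 1.335.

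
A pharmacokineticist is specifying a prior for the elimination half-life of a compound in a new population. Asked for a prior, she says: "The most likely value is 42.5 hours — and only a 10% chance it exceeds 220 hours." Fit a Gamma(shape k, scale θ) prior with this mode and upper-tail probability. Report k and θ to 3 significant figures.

Gamma(k,θ) with k>1 has mode (k−1)θ, so θ = 42.5/(k−1).
Need P(X < 220) = 0.9 with θ tied to k this way. Start at k = 2, θ = 42.5: P(X<220) ≈ 0.965.
Too high — lower k to spread out. Iterating converges to k ≈ 1.65.
Then θ = 42.5/(1.65−1) ≈ 65.5.

k ≈ 1.65, θ ≈ 65.5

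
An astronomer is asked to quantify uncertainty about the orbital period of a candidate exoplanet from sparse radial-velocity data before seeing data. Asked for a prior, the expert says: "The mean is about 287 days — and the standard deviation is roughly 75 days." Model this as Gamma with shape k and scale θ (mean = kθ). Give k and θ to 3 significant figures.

k ≈ 14.6, θ ≈ 19.6

For Gamma(k, scale θ): mean = kθ, variance = kθ², so CV = 1/√k.
CV = SD/mean = 75/287 = 0.2613, hence k = 1/CV² = 14.6.
Then θ = mean/k = 287/14.6 = 19.6.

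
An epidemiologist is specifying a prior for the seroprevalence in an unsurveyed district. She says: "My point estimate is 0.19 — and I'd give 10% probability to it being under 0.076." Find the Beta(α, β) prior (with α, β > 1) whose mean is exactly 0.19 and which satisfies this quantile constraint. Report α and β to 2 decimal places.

With mean 0.19 fixed, write α = 0.19s, β = 0.81s where s = α+β.
Need P(θ < 0.076) = 0.1 under Beta(0.19s, 0.81s). Normal approximation: (q−m)/√(m(1−m)/s) ≈ z_{0.1} = -1.28, so s ≈ 0.19·0.81·(-1.28)²/(0.076−0.19)² = 19.4.
At s = 19.4: P(θ<0.076) ≈ 0.070. Adjusting to match 0.1 gives s ≈ 15.46.
So α = 0.19·15.46 ≈ 2.94, β = 0.81·15.46 ≈ 12.53.

α ≈ 2.94, β ≈ 12.53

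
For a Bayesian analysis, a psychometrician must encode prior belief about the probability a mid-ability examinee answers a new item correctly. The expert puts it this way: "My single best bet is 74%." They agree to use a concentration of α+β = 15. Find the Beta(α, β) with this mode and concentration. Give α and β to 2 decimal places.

For α,β > 1 the Beta mode is (α−1)/(α+β−2). With α+β = 15, the mode is (α−1)/13.
Set (α−1)/13 = 0.74 → α = 1 + 0.74·13 = 10.62.
β = 15 − α = 4.38.

α = 10.62, β = 4.38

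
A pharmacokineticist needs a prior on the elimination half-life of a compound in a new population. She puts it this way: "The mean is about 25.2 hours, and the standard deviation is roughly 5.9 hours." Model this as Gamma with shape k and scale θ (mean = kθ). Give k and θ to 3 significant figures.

For Gamma(k, scale θ): mean = kθ, variance = kθ², so CV = 1/√k.
CV = SD/mean = 5.9/25.2 = 0.2341, hence k = 1/CV² = 18.2.
Then θ = mean/k = 25.2/18.2 = 1.38.

k ≈ 18.2, θ ≈ 1.38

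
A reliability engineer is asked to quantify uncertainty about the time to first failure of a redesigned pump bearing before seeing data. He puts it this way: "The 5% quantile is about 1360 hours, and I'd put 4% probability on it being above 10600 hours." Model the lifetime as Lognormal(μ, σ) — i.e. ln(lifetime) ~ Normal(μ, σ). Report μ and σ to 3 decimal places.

μ ≈ 8.210, σ ≈ 0.605

If T ~ Lognormal(μ,σ) then ln T ~ Normal(μ,σ), so the p-quantile of ln T is μ + z_p·σ.
ln(1360) = 7.215 and ln(10600) = 9.269; z_{0.05} = -1.645, z_{0.96} = 1.751.
σ = (9.269 − 7.215)/(1.751 − (-1.645)) = 0.605.
μ = 7.215 − (-1.645)·0.605 = 8.210.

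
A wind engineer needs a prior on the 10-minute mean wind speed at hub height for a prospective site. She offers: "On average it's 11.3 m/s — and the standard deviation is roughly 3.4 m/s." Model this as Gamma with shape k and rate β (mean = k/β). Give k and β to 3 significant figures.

k ≈ 11, β ≈ 0.978

For Gamma(k, rate β): mean = k/β, variance = k/β², so CV = 1/√k.
CV = SD/mean = 3.4/11.3 = 0.3009, hence k = 1/CV² = 11.
Then β = k/mean = 11/11.3 = 0.978.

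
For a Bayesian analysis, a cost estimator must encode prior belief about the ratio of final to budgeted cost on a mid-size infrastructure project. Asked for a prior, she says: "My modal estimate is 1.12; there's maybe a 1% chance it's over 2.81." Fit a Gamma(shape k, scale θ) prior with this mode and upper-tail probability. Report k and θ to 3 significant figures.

k ≈ 6.54, θ ≈ 0.202

Gamma(k,θ) with k>1 has mode (k−1)θ, so θ = 1.12/(k−1).
Need P(X < 2.81) = 0.99 with θ tied to k this way. Start at k = 2, θ = 1.12: P(X<2.81) ≈ 0.715.
Too low — raise k to concentrate. Iterating converges to k ≈ 6.54.
Then θ = 1.12/(6.54−1) ≈ 0.202.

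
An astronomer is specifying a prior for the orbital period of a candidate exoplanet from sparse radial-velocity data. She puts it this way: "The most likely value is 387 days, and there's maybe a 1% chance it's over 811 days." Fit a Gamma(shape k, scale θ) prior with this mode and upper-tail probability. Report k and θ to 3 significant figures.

Gamma(k,θ) with k>1 has mode (k−1)θ, so θ = 387/(k−1).
Need P(X < 811) = 0.99 with θ tied to k this way. Start at k = 2, θ = 387: P(X<811) ≈ 0.619.
Too low — raise k to concentrate. Iterating converges to k ≈ 9.89.
Then θ = 387/(9.89−1) ≈ 43.5.

k ≈ 9.89, θ ≈ 43.5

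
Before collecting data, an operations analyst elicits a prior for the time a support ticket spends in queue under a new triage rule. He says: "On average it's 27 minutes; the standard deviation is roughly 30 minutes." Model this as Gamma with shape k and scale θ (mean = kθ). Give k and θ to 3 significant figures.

For Gamma(k, scale θ): mean = kθ, variance = kθ², so CV = 1/√k.
CV = SD/mean = 30/27 = 1.111, hence k = 1/CV² = 0.81.
Then θ = mean/k = 27/0.81 = 33.3.

k ≈ 0.81, θ ≈ 33.3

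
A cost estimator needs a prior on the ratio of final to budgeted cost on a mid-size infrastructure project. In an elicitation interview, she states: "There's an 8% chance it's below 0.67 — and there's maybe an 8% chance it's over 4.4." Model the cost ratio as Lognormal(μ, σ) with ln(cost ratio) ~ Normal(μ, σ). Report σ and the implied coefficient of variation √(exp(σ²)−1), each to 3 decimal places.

σ ≈ 0.670, CV ≈ 0.752

If T ~ Lognormal(μ,σ) then ln T ~ Normal(μ,σ), so the p-quantile of ln T is μ + z_p·σ.
ln(0.67) = -0.4005 and ln(4.4) = 1.482; z_{0.08} = -1.405, z_{0.92} = 1.405.
σ = (1.482 − -0.4005)/(1.405 − (-1.405)) = 0.670.
μ = -0.4005 − (-1.405)·0.670 = 0.541.
CV = √(exp(σ²)−1) = √(exp(0.4486)−1) = 0.752.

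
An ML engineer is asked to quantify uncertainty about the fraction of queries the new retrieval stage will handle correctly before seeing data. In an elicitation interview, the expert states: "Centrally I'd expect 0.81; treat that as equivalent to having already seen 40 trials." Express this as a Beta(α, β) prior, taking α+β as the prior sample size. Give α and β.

α = 32.4, β = 7.6

Under the effective-sample-size interpretation, Beta(α, β) has prior mean α/(α+β) and prior sample size α+β.
So α+β = 40 and α/(α+β) = 0.81, giving α = 0.81·40 = 32.4 and β = 40 − 32.4 = 7.6.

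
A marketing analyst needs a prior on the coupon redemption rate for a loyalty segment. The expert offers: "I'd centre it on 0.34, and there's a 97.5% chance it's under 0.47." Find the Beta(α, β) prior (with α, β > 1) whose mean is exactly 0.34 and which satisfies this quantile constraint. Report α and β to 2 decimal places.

α ≈ 18.42, β ≈ 35.75

With mean 0.34 fixed, write α = 0.34s, β = 0.66s where s = α+β.
Need P(θ < 0.47) = 0.975 under Beta(0.34s, 0.66s). Normal approximation: (q−m)/√(m(1−m)/s) ≈ z_{0.975} = 1.96, so s ≈ 0.34·0.66·(1.96)²/(0.47−0.34)² = 51.0.
At s = 51.0: P(θ<0.47) ≈ 0.971. Adjusting to match 0.975 gives s ≈ 54.17.
So α = 0.34·54.17 ≈ 18.42, β = 0.66·54.17 ≈ 35.75.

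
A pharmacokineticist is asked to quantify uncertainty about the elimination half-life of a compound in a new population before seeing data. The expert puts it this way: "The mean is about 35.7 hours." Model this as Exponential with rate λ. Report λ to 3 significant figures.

λ ≈ 0.028

Exponential mean = 1/λ, so λ = 1/35.7 = 0.028.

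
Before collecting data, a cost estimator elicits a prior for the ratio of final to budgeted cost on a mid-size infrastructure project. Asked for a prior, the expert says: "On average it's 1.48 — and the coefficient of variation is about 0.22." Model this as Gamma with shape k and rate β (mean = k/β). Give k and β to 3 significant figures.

For Gamma(k, rate β): mean = k/β, variance = k/β², so CV = 1/√k.
CV = 0.22, hence k = 1/CV² = 20.7.
Then β = k/mean = 20.7/1.48 = 14.

k ≈ 20.7, β ≈ 14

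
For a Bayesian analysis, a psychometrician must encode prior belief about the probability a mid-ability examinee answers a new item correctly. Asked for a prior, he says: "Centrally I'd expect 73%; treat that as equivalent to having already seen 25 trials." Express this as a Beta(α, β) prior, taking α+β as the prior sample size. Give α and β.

Under the effective-sample-size interpretation, Beta(α, β) has prior mean α/(α+β) and prior sample size α+β.
So α+β = 25 and α/(α+β) = 0.73, giving α = 0.73·25 = 18.25 and β = 25 − 18.25 = 6.75.

α = 18.25, β = 6.75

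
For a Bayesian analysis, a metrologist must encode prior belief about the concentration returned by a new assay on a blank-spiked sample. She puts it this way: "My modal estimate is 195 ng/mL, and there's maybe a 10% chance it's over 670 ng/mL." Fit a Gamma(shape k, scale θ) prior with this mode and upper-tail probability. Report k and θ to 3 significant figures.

k ≈ 2.23, θ ≈ 158

Gamma(k,θ) with k>1 has mode (k−1)θ, so θ = 195/(k−1).
Need P(X < 670) = 0.9 with θ tied to k this way. Start at k = 2, θ = 195: P(X<670) ≈ 0.857.
Too low — raise k to concentrate. Iterating converges to k ≈ 2.23.
Then θ = 195/(2.23−1) ≈ 158.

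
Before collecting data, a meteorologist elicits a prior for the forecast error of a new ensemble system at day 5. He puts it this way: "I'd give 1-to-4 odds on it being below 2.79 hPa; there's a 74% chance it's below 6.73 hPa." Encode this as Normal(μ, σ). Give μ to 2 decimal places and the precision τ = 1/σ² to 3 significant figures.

μ = 5.02, τ = 0.142

The p-quantile of Normal(μ,σ) is μ + z_p·σ, with z_{0.2} = -0.8416 and z_{0.74} = 0.6433.
Eliminate σ: μ = (z₂·x₁ − z₁·x₂)/(z₂ − z₁) = (0.6433·2.79 − (-0.8416)·6.73)/1.485 = 5.02.
Then σ = (x₂ − x₁)/(z₂ − z₁) = (6.73 − 2.79)/1.485 = 2.65.
Precision τ = 1/σ² = 1/2.653² = 0.142.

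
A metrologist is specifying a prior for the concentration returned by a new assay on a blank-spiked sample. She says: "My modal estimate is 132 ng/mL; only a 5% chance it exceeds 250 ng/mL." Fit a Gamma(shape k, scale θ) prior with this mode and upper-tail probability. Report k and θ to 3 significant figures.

Gamma(k,θ) with k>1 has mode (k−1)θ, so θ = 132/(k−1).
Need P(X < 250) = 0.95 with θ tied to k this way. Start at k = 2, θ = 132: P(X<250) ≈ 0.565.
Too low — raise k to concentrate. Iterating converges to k ≈ 7.82.
Then θ = 132/(7.82−1) ≈ 19.4.

k ≈ 7.82, θ ≈ 19.4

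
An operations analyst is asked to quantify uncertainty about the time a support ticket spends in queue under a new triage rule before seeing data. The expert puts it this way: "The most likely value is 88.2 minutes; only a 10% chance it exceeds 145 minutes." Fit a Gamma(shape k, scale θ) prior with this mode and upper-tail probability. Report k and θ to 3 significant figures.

k ≈ 8.63, θ ≈ 11.6

Gamma(k,θ) with k>1 has mode (k−1)θ, so θ = 88.2/(k−1).
Need P(X < 145) = 0.9 with θ tied to k this way. Start at k = 2, θ = 88.2: P(X<145) ≈ 0.489.
Too low — raise k to concentrate. Iterating converges to k ≈ 8.63.
Then θ = 88.2/(8.63−1) ≈ 11.6.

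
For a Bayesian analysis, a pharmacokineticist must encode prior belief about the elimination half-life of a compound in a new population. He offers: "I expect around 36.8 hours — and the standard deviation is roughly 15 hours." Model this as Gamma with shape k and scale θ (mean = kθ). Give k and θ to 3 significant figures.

k ≈ 6.02, θ ≈ 6.11

For Gamma(k, scale θ): mean = kθ, variance = kθ², so CV = 1/√k.
CV = SD/mean = 15/36.8 = 0.4076, hence k = 1/CV² = 6.02.
Then θ = mean/k = 36.8/6.02 = 6.11.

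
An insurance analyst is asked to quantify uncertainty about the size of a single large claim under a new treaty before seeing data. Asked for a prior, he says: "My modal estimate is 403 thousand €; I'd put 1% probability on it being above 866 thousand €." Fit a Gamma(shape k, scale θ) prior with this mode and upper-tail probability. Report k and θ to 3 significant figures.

Gamma(k,θ) with k>1 has mode (k−1)θ, so θ = 403/(k−1).
Need P(X < 866) = 0.99 with θ tied to k this way. Start at k = 2, θ = 403: P(X<866) ≈ 0.633.
Too low — raise k to concentrate. Iterating converges to k ≈ 9.28.
Then θ = 403/(9.28−1) ≈ 48.7.

k ≈ 9.28, θ ≈ 48.7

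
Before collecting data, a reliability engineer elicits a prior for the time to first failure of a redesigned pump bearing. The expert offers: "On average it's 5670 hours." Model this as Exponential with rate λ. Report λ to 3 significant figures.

λ ≈ 0.000176

Exponential mean = 1/λ, so λ = 1/5670.0 = 0.000176.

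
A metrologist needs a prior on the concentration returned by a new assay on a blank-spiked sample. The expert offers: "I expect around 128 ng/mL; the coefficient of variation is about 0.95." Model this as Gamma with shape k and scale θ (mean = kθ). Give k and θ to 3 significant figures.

k ≈ 1.11, θ ≈ 116

For Gamma(k, scale θ): mean = kθ, variance = kθ², so CV = 1/√k.
CV = 0.95, hence k = 1/CV² = 1.11.
Then θ = mean/k = 128/1.11 = 116.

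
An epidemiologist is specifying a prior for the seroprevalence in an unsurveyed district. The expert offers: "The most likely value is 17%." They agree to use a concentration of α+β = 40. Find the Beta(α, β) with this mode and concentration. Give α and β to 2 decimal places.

α = 7.46, β = 32.54

For α,β > 1 the Beta mode is (α−1)/(α+β−2). With α+β = 40, the mode is (α−1)/38.
Set (α−1)/38 = 0.17 → α = 1 + 0.17·38 = 7.46.
β = 40 − α = 32.54.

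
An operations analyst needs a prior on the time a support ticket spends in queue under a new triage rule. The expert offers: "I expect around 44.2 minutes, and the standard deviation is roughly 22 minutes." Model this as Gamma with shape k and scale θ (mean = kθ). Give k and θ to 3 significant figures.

k ≈ 4.04, θ ≈ 11

For Gamma(k, scale θ): mean = kθ, variance = kθ², so CV = 1/√k.
CV = SD/mean = 22/44.2 = 0.4977, hence k = 1/CV² = 4.04.
Then θ = mean/k = 44.2/4.04 = 11.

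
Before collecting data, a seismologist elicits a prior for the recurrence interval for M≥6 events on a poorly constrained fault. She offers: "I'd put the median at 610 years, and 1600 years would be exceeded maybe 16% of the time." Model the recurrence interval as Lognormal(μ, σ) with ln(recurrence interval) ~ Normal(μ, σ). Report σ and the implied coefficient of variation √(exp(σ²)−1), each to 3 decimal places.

If T ~ Lognormal(μ,σ) then ln T ~ Normal(μ,σ), so the p-quantile of ln T is μ + z_p·σ.
ln(610) = 6.413 and ln(1600) = 7.378; z_{0.5} = 0, z_{0.84} = 0.9945.
σ = (7.378 − 6.413)/(0.9945 − (0)) = 0.970.
μ = 6.413 − (0)·0.970 = 6.413.
CV = √(exp(σ²)−1) = √(exp(0.9403)−1) = 1.249.

σ ≈ 0.970, CV ≈ 1.249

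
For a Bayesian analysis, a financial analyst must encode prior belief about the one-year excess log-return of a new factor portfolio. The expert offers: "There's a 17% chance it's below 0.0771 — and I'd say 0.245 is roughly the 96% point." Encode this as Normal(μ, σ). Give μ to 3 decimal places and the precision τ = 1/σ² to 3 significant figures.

μ = 0.136, τ = 260

The p-quantile of Normal(μ,σ) is μ + z_p·σ, with z_{0.17} = -0.9542 and z_{0.96} = 1.751.
Eliminate σ: μ = (z₂·x₁ − z₁·x₂)/(z₂ − z₁) = (1.751·0.0771 − (-0.9542)·0.245)/2.705 = 0.136.
Then σ = (x₂ − x₁)/(z₂ − z₁) = (0.245 − 0.0771)/2.705 = 0.062.
Precision τ = 1/σ² = 1/0.06207² = 260.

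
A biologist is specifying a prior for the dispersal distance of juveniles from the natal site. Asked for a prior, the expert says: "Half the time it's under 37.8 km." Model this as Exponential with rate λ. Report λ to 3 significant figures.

λ ≈ 0.0183

Exponential median = ln 2 / λ, so λ = ln 2 / 37.8 = 0.0183.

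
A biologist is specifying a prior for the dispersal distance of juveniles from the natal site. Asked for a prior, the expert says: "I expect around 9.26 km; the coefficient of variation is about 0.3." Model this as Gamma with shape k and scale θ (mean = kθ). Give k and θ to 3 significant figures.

k ≈ 11.1, θ ≈ 0.833

For Gamma(k, scale θ): mean = kθ, variance = kθ², so CV = 1/√k.
CV = 0.3, hence k = 1/CV² = 11.1.
Then θ = mean/k = 9.26/11.1 = 0.833.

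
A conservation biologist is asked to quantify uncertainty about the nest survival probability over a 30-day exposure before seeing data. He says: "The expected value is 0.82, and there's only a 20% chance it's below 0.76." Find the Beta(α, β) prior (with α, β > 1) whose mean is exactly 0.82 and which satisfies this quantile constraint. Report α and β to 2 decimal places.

α ≈ 21.41, β ≈ 4.70

With mean 0.82 fixed, write α = 0.82s, β = 0.18s where s = α+β.
Need P(θ < 0.76) = 0.2 under Beta(0.82s, 0.18s). Normal approximation: (q−m)/√(m(1−m)/s) ≈ z_{0.2} = -0.842, so s ≈ 0.82·0.18·(-0.842)²/(0.76−0.82)² = 29.0.
At s = 29.0: P(θ<0.76) ≈ 0.190. Adjusting to match 0.2 gives s ≈ 26.11.
So α = 0.82·26.11 ≈ 21.41, β = 0.18·26.11 ≈ 4.70.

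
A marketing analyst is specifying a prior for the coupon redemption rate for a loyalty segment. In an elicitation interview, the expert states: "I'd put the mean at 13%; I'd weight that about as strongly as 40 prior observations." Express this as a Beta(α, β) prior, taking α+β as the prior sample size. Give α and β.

α = 5.2, β = 34.8

Under the effective-sample-size interpretation, Beta(α, β) has prior mean α/(α+β) and prior sample size α+β.
So α+β = 40 and α/(α+β) = 0.13, giving α = 0.13·40 = 5.2 and β = 40 − 5.2 = 34.8.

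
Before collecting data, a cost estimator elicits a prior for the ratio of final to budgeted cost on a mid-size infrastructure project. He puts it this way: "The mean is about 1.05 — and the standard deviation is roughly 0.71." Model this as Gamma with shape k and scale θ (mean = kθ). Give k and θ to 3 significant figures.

k ≈ 2.19, θ ≈ 0.48

For Gamma(k, scale θ): mean = kθ, variance = kθ², so CV = 1/√k.
CV = SD/mean = 0.71/1.05 = 0.6762, hence k = 1/CV² = 2.19.
Then θ = mean/k = 1.05/2.19 = 0.48.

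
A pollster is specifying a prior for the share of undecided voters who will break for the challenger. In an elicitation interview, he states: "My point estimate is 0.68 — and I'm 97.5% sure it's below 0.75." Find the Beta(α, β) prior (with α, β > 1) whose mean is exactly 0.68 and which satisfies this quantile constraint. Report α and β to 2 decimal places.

With mean 0.68 fixed, write α = 0.68s, β = 0.32s where s = α+β.
Need P(θ < 0.75) = 0.975 under Beta(0.68s, 0.32s). Normal approximation: (q−m)/√(m(1−m)/s) ≈ z_{0.975} = 1.96, so s ≈ 0.68·0.32·(1.96)²/(0.75−0.68)² = 170.6.
At s = 170.6: P(θ<0.75) ≈ 0.979. Adjusting to match 0.975 gives s ≈ 159.07.
So α = 0.68·159.07 ≈ 108.17, β = 0.32·159.07 ≈ 50.90.

α ≈ 108.17, β ≈ 50.90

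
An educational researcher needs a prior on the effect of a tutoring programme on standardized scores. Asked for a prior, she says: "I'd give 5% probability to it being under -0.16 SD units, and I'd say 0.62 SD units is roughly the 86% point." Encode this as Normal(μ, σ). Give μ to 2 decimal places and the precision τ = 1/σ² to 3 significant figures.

The p-quantile of Normal(μ,σ) is μ + z_p·σ, with z_{0.05} = -1.645 and z_{0.86} = 1.08.
Eliminate σ: μ = (z₂·x₁ − z₁·x₂)/(z₂ − z₁) = (1.08·-0.16 − (-1.645)·0.62)/2.725 = 0.31.
Then σ = (x₂ − x₁)/(z₂ − z₁) = (0.62 − -0.16)/2.725 = 0.29.
Precision τ = 1/σ² = 1/0.2862² = 12.2.

μ = 0.31, τ = 12.2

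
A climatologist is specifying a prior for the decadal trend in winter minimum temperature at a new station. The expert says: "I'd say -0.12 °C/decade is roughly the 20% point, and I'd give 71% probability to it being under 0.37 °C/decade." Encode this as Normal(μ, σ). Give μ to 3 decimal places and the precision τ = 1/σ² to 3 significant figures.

μ = 0.176, τ = 8.11

The p-quantile of Normal(μ,σ) is μ + z_p·σ, with z_{0.2} = -0.8416 and z_{0.71} = 0.5534.
Eliminate σ: μ = (z₂·x₁ − z₁·x₂)/(z₂ − z₁) = (0.5534·-0.12 − (-0.8416)·0.37)/1.395 = 0.176.
Then σ = (x₂ − x₁)/(z₂ − z₁) = (0.37 − -0.12)/1.395 = 0.351.
Precision τ = 1/σ² = 1/0.3513² = 8.11.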